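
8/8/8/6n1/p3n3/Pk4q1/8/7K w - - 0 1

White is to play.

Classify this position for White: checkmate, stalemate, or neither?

stalemate

White to move; white king on h1.
In check: no.
King squares — g1: attacked by Qg3; g2: attacked by Qg3; h2: attacked by Qg3.
Legal moves for White: none.
Not in check and no legal moves → stalemate.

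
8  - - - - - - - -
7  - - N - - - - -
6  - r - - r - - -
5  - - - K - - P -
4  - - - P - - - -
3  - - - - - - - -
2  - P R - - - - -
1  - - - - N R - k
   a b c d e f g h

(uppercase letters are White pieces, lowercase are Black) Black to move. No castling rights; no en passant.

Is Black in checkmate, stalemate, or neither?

Black to move; black king on h1.
In check: yes, from the white rook on f1.
King squares — g1: attacked by Rf1; g2: attacked by Ne1; h2: attacked by Rc2.
Legal moves for Black: none.
In check with no legal moves → checkmate.

checkmate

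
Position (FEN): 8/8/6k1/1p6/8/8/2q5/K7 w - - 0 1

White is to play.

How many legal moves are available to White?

0

White to move; king on a1.
In check: no.
Legal moves: none.
Count: 0.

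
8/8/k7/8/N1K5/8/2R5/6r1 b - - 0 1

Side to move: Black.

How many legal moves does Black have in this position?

17

Black to move; king on a6.
In check: no.
Legal moves: Kb7, Ka7, Ka5, Rg8, Rg7, Rg6, Rg5, Rg4+, Rg3, Rg2, Rh1, Rf1, Re1, Rd1, Rc1, Rb1, Ra1.
Count: 17.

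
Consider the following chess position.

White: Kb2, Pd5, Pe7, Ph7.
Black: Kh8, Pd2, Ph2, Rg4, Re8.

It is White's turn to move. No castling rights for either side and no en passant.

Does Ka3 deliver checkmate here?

After Ka3: black king on h8; in check: no.
Black is not in check, so this cannot be checkmate.

no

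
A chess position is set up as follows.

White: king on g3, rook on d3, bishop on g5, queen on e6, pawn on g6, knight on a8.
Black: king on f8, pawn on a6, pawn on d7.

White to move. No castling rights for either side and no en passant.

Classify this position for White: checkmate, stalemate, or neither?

neither

White to move; white king on g3.
In check: no.
Legal moves for White include: Nc7, Nb6, Qg8+, Qe8+, Qf7#, Qe7+, Qxd7, Qf6+, Qd6+, Qc6, Qb6, Qxa6, Qf5+, Qe5, Qd5, Qg4, Qe4, Qc4, ... (list truncated; more exist).
White has legal moves and is not in check → neither.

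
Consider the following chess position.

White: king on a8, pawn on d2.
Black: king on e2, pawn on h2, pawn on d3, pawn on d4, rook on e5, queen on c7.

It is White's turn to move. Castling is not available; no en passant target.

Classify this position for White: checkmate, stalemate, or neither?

stalemate

White to move; white king on a8.
In check: no.
King squares — a7: attacked by Qc7; b7: attacked by Qc7; b8: attacked by Qc7.
Legal moves for White: none.
Not in check and no legal moves → stalemate.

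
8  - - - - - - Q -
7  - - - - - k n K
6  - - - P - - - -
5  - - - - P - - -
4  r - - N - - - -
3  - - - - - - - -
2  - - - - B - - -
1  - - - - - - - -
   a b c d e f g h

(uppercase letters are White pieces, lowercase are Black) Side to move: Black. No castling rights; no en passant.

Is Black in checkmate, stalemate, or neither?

checkmate

Black to move; black king on f7.
In check: yes, from the white queen on g8.
King squares — e6: attacked by Nd4; f6: attacked by Pe5; g6: attacked by Kh7; e7: attacked by Pd6; g7: own knight; e8: attacked by Qg8; f8: attacked by Qg8; g8: attacked by Kh7.
Legal moves for Black: none.
In check with no legal moves → checkmate.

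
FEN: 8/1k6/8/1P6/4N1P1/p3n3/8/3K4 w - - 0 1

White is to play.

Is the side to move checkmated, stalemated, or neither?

neither

White to move; white king on d1.
In check: yes, from the black knight on e3.
King squares — c1: available; e1: available; c2: attacked by Ne3; d2: available; e2: available.
Legal moves for White: Ke2, Kd2, Ke1, Kc1.
White is in check but has 4 legal moves → neither.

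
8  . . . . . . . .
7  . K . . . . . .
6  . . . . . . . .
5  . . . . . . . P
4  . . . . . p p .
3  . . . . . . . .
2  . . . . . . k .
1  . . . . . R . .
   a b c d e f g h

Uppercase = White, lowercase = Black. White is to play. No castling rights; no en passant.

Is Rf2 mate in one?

After Rf2: black king on g2; in check: yes, from the white rook on f2.
Black has 5 legal replies: Kh3, Kg3, Kxf2, Kh1, Kg1.
In check but a legal move exists → not checkmate.

no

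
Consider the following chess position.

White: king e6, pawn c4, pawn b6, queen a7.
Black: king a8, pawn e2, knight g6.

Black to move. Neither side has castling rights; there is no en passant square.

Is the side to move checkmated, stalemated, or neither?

Black to move; black king on a8.
In check: yes, from the white queen on a7.
King squares — a7: attacked by Pb6; b7: attacked by Qa7; b8: attacked by Qa7.
Legal moves for Black: none.
In check with no legal moves → checkmate.

checkmate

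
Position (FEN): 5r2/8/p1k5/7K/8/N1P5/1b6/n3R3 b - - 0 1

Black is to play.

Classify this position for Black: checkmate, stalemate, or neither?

Black to move; black king on c6.
In check: no.
Legal moves for Black include: Rh8+, Rg8, Re8, Rd8, Rc8, Rb8, Ra8, Rf7, Rf6, Rf5+, Rf4, Rf3, Rf2, Rf1, Kd7, Kc7, Kb7, Kd6, ... (list truncated; more exist).
Black has legal moves and is not in check → neither.

neither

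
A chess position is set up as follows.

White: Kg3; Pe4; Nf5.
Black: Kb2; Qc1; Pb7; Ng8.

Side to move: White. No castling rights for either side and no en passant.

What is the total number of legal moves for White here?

15

White to move; king on g3.
In check: no.
Legal moves: Ng7, Ne7, Nh6, Nd6, Nh4, Nd4, Ne3, Kh4, Kg4, Kh3, Kf3, Kh2, Kg2, Kf2, e5.
Count: 15.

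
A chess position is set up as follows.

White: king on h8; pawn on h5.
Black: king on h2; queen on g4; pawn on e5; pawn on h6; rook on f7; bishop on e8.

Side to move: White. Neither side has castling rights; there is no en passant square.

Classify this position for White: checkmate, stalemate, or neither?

stalemate

White to move; white king on h8.
In check: no.
King squares — g7: attacked by Qg4; h7: attacked by Rf7; g8: attacked by Qg4.
Legal moves for White: none.
Not in check and no legal moves → stalemate.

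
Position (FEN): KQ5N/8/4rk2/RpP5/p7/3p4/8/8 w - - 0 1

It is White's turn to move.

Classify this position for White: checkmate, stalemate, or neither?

White to move; white king on a8.
In check: no.
Legal moves for White include: Nf7, Ng6, Qg8, Qf8+, Qe8, Qd8+, Qc8, Qc7, Qb7, Qa7, Qd6, Qb6, Qe5+, Qxb5, Qf4+, Qg3, Qh2, Kb7, ... (list truncated; more exist).
White has legal moves and is not in check → neither.

neither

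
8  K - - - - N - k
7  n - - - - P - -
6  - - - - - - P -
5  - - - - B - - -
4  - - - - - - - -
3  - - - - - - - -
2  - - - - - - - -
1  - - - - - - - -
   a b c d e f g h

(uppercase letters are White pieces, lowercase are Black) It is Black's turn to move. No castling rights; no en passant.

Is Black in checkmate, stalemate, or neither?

checkmate

Black to move; black king on h8.
In check: yes, from the white bishop on e5.
King squares — g7: attacked by Be5; h7: attacked by Pg6; g8: attacked by Pf7.
Legal moves for Black: none.
In check with no legal moves → checkmate.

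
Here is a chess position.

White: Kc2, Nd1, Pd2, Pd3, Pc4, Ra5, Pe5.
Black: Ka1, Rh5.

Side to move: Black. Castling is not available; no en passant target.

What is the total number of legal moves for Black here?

Black to move; king on a1.
In check: yes, from the white rook on a5.
Legal moves: none.
Count: 0.

0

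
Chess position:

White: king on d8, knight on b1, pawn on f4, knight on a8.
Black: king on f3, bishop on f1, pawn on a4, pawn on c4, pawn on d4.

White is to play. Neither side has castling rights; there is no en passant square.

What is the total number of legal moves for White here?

White to move; king on d8.
In check: no.
Legal moves: Ke8, Kc8, Ke7, Kd7, Kc7, Nc7, Nb6, Nc3, Na3, Nd2+, f5.
Count: 11.

11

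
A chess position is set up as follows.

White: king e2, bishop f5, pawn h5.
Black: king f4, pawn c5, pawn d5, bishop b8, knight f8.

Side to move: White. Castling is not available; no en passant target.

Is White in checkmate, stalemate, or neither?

White to move; white king on e2.
In check: no.
Legal moves for White: Bc8, Bh7, Bd7, Bg6, Be6, Bg4, Be4, Bh3, Bd3, Bc2, Bb1, Kd3, Kf2, Kd2, Kf1, Ke1, Kd1, h6.
White has 18 legal moves and is not in check → neither.

neither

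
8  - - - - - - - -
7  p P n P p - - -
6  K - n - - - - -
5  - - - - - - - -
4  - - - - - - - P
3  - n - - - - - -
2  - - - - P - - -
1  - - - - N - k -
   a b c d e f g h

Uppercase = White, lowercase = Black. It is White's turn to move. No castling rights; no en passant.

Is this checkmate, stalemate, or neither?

checkmate

White to move; white king on a6.
In check: yes, from the black knight on c7.
King squares — a5: attacked by Nb3; b5: attacked by Nc7; b6: attacked by Pa7; a7: attacked by Nc6; b7: own pawn.
Legal moves for White: none.
In check with no legal moves → checkmate.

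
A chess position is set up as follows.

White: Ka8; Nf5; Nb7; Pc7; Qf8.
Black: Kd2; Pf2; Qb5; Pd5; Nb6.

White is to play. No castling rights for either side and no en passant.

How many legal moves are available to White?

2

White to move; king on a8.
In check: yes, from the black knight on b6.
Legal moves: Kb8, Ka7.
Count: 2.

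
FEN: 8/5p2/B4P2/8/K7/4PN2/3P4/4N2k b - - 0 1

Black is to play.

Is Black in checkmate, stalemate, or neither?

Black to move; black king on h1.
In check: no.
King squares — g1: attacked by Nf3; g2: attacked by Ne1; h2: attacked by Nf3.
Legal moves for Black: none.
Not in check and no legal moves → stalemate.

stalemate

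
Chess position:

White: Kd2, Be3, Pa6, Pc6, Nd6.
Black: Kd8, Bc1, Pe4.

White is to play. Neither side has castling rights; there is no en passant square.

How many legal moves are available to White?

6

White to move; king on d2.
In check: yes, from the black bishop on c1.
Legal moves: Kc3, Ke2, Kc2, Ke1, Kd1, Kxc1.
Count: 6.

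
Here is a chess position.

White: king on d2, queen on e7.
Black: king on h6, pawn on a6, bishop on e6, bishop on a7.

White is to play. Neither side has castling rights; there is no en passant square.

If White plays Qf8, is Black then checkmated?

After Qf8: black king on h6; in check: yes, from the white queen on f8.
Black has 4 legal replies: Kh7, Kg6, Kh5, Kg5.
In check but a legal move exists → not checkmate.

no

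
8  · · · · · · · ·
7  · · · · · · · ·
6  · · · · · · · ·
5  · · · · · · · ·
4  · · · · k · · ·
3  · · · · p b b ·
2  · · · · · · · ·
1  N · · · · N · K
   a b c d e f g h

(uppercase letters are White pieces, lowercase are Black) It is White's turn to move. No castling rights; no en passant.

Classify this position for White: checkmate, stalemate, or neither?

White to move; white king on h1.
In check: yes, from the black bishop on f3.
King squares — g1: available; g2: attacked by Bf3; h2: attacked by Bg3.
Legal moves for White: Kg1.
White is in check but has 1 legal move → neither.

neither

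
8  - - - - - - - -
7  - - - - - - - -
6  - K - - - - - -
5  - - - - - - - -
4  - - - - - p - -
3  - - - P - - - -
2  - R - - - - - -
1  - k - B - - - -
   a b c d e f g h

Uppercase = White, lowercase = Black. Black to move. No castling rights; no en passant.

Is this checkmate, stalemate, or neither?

neither

Black to move; black king on b1.
In check: yes, from the white rook on b2.
King squares — a1: available; c1: available; a2: attacked by Rb2; b2: available; c2: attacked by Bd1.
Legal moves for Black: Kxb2, Kc1, Ka1.
Black is in check but has 3 legal moves → neither.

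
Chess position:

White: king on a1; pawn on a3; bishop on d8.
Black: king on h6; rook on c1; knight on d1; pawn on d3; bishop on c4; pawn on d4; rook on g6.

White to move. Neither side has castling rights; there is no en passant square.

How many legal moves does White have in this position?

0

White to move; king on a1.
In check: yes, from the black rook on c1.
Legal moves: none.
Count: 0.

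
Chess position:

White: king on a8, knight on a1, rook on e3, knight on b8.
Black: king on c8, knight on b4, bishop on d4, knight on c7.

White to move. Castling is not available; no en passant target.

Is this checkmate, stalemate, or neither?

White to move; white king on a8.
In check: yes, from the black knight on c7.
King squares — a7: attacked by Bd4; b7: attacked by Kc8; b8: own knight.
Legal moves for White: none.
In check with no legal moves → checkmate.

checkmate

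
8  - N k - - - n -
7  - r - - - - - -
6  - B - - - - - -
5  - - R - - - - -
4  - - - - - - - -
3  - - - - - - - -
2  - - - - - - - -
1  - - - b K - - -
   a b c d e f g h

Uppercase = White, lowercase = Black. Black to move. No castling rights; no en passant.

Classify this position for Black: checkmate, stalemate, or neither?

neither

Black to move; black king on c8.
In check: yes, from the white rook on c5.
Legal moves for Black: Kxb8, Rc7.
Black is in check but has 2 legal moves → neither.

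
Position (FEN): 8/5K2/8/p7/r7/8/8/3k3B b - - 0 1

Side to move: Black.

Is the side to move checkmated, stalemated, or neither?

Black to move; black king on d1.
In check: no.
Legal moves for Black: Rh4, Rg4, Rf4+, Re4, Rd4, Rc4, Rb4, Ra3, Ra2, Ra1, Ke2, Kd2, Kc2, Ke1, Kc1.
Black has 15 legal moves and is not in check → neither.

neither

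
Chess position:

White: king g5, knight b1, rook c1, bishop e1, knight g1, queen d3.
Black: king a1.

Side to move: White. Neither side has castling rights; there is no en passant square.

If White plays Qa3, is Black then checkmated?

After Qa3: black king on a1; in check: yes, from the white queen on a3.
King squares — b1: attacked by Rc1; a2: attacked by Qa3; b2: attacked by Qa3.
Black has no legal moves → checkmate.

yes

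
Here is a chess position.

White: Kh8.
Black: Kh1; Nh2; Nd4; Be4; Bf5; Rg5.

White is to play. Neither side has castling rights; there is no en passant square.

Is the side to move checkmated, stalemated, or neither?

stalemate

White to move; white king on h8.
In check: no.
King squares — g7: attacked by Rg5; h7: attacked by Bf5; g8: attacked by Rg5.
Legal moves for White: none.
Not in check and no legal moves → stalemate.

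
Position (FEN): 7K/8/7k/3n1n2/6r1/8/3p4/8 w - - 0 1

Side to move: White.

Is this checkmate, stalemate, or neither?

stalemate

White to move; white king on h8.
In check: no.
King squares — g7: attacked by Rg4; h7: attacked by Kh6; g8: attacked by Rg4.
Legal moves for White: none.
Not in check and no legal moves → stalemate.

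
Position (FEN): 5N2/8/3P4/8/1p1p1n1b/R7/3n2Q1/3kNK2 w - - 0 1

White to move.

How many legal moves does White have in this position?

2

White to move; king on f1.
In check: yes, from the black knight on d2.
Legal moves: Kg1, Qxd2+.
Count: 2.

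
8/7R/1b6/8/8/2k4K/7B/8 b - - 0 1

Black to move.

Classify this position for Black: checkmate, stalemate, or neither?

neither

Black to move; black king on c3.
In check: no.
Legal moves for Black: Bd8, Bc7, Ba7, Bc5, Ba5, Bd4, Be3, Bf2, Bg1, Kd4, Kc4, Kb4, Kd3, Kb3, Kd2, Kc2, Kb2.
Black has 17 legal moves and is not in check → neither.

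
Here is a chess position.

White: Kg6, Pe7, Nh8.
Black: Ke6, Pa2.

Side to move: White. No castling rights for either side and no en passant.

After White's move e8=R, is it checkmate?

After e8=R: black king on e6; in check: yes, from the white rook on e8.
Black has 3 legal replies: Kd7, Kd6, Kd5.
In check but a legal move exists → not checkmate.

no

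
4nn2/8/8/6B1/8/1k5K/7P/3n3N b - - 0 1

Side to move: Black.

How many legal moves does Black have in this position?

20

Black to move; king on b3.
In check: no.
Legal moves: Nh7, Nd7, Ng6, Ne6, Ng7, Nc7, Nf6, Nd6, Kc4, Kb4, Ka4, Kc3, Ka3, Kc2, Kb2, Ka2, Ne3, Nc3, Nf2+, Nb2.
Count: 20.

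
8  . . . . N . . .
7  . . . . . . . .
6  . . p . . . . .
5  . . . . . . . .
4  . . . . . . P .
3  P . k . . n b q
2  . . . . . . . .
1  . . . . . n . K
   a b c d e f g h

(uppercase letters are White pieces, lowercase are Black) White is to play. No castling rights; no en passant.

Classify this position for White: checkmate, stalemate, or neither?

White to move; white king on h1.
In check: yes, from the black queen on h3.
King squares — g1: attacked by Nf3; g2: attacked by Qh3; h2: attacked by Nf1.
Legal moves for White: none.
In check with no legal moves → checkmate.

checkmate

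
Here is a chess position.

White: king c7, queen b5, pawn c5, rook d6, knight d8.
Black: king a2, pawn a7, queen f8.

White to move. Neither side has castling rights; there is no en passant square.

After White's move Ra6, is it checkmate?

yes

After Ra6: black king on a2; in check: yes, from the white rook on a6.
King squares — a1: attacked by Ra6; b1: attacked by Qb5; b2: attacked by Qb5; a3: attacked by Ra6; b3: attacked by Qb5.
Black has no legal moves → checkmate.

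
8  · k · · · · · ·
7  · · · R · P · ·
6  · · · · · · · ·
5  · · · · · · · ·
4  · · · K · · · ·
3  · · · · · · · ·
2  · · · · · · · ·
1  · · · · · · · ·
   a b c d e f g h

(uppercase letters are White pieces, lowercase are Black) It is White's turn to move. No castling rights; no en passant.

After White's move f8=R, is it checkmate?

yes

After f8=R: black king on b8; in check: yes, from the white rook on f8.
King squares — a7: attacked by Rd7; b7: attacked by Rd7; c7: attacked by Rd7; a8: attacked by Rf8; c8: attacked by Rf8.
Black has no legal moves → checkmate.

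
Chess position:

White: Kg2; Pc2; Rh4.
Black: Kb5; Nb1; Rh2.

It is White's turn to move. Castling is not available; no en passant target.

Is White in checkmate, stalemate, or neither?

neither

White to move; white king on g2.
In check: yes, from the black rook on h2.
King squares — f1: available; g1: available; h1: attacked by Rh2; f2: attacked by Rh2; h2: available; f3: available; g3: available; h3: attacked by Rh2.
Legal moves for White: Kg3, Kf3, Kxh2, Kg1, Kf1, Rxh2.
White is in check but has 6 legal moves → neither.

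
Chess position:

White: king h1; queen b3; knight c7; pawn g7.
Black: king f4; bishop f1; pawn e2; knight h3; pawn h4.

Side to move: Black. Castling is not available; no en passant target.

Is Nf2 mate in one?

no

After Nf2: white king on h1; in check: yes, from the black knight on f2.
White has 2 legal replies: Kh2, Kg1.
In check but a legal move exists → not checkmate.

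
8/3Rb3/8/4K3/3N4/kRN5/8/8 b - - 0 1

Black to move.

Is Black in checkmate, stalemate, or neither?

Black to move; black king on a3.
In check: yes, from the white rook on b3.
King squares — a2: attacked by Nc3; b2: attacked by Rb3; b3: attacked by Nd4; a4: attacked by Nc3; b4: attacked by Rb3.
Legal moves for Black: none.
In check with no legal moves → checkmate.

checkmate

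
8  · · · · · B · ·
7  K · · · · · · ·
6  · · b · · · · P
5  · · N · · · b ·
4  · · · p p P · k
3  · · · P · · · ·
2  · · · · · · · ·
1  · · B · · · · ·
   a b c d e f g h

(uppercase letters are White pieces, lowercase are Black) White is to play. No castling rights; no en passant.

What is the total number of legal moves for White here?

21

White to move; king on a7.
In check: no.
Legal moves: Bg7, Be7, Bd6, Kb8, Kb6, Ka6, Nd7, Nb7, Ne6, Na6, Nxe4, Na4, Nb3, Be3, Ba3, Bd2, Bb2, fxg5, dxe4, h7, f5.
Count: 21.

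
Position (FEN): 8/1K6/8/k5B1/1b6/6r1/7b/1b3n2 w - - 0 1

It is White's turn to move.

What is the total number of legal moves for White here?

15

White to move; king on b7.
In check: no.
Legal moves: Kc8, Kb8, Ka8, Kc7, Ka7, Kc6, Bd8+, Be7, Bh6, Bf6, Bh4, Bf4, Be3, Bd2, Bc1.
Count: 15.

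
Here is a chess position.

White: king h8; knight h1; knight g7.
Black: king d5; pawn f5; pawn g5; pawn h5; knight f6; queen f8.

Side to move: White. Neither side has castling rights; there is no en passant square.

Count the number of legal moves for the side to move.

White to move; king on h8.
In check: yes, from the black queen on f8.
Legal moves: none.
Count: 0.

0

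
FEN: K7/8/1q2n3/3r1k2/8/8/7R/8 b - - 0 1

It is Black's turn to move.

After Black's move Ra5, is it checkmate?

After Ra5: white king on a8; in check: yes, from the black rook on a5.
King squares — a7: attacked by Ra5; b7: attacked by Qb6; b8: attacked by Qb6.
White has no legal moves → checkmate.

yes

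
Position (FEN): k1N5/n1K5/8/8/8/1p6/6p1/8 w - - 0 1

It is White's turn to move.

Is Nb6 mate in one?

After Nb6: black king on a8; in check: yes, from the white knight on b6.
King squares — a7: own knight; b7: attacked by Kc7; b8: attacked by Kc7.
Black has no legal moves → checkmate.

yes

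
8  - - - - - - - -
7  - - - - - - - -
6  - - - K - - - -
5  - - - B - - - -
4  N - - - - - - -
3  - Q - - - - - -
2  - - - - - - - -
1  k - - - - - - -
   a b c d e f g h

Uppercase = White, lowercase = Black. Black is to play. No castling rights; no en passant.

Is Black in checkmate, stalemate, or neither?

stalemate

Black to move; black king on a1.
In check: no.
King squares — b1: attacked by Qb3; a2: attacked by Qb3; b2: attacked by Qb3.
Legal moves for Black: none.
Not in check and no legal moves → stalemate.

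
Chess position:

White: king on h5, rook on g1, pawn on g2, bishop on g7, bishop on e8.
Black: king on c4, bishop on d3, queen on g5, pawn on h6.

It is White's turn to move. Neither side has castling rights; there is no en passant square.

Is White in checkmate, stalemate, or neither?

checkmate

White to move; white king on h5.
In check: yes, from the black queen on g5.
King squares — g4: attacked by Qg5; h4: attacked by Qg5; g5: attacked by Ph6; g6: attacked by Bd3; h6: attacked by Qg5.
Legal moves for White: none.
In check with no legal moves → checkmate.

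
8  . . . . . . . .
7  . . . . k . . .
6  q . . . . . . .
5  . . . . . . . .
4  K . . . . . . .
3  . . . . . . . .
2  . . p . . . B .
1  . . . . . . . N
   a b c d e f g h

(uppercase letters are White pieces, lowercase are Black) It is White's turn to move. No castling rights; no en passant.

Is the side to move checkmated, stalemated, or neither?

neither

White to move; white king on a4.
In check: yes, from the black queen on a6.
Legal moves for White: Kb4, Kb3.
White is in check but has 2 legal moves → neither.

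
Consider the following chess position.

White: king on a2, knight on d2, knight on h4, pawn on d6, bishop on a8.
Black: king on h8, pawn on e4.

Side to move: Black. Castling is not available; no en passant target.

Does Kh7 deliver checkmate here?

no

After Kh7: white king on a2; in check: no.
White is not in check, so this cannot be checkmate.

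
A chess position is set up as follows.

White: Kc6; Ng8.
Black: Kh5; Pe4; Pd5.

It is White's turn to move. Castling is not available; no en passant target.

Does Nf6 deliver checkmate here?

no

After Nf6: black king on h5; in check: yes, from the white knight on f6.
Black has 4 legal replies: Kh6, Kg6, Kg5, Kh4.
In check but a legal move exists → not checkmate.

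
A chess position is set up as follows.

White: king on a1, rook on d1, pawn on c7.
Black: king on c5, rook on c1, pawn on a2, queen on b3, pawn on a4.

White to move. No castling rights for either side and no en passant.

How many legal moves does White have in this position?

1

White to move; king on a1.
In check: yes, from the black rook on c1.
Legal moves: Rxc1+.
Count: 1.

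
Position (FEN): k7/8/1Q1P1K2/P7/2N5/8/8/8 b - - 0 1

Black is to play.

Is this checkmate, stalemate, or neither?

stalemate

Black to move; black king on a8.
In check: no.
King squares — a7: attacked by Qb6; b7: attacked by Qb6; b8: attacked by Qb6.
Legal moves for Black: none.
Not in check and no legal moves → stalemate.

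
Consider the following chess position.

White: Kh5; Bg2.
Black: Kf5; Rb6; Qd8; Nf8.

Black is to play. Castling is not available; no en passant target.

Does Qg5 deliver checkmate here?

yes

After Qg5: white king on h5; in check: yes, from the black queen on g5.
King squares — g4: attacked by Kf5; h4: attacked by Qg5; g5: attacked by Kf5; g6: attacked by Kf5; h6: attacked by Qg5.
White has no legal moves → checkmate.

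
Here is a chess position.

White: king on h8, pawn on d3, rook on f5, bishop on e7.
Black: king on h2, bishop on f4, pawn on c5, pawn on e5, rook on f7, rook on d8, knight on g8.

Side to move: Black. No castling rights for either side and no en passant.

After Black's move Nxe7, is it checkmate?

yes

After Nxe7: white king on h8; in check: yes, from the black rook on d8.
King squares — g7: attacked by Rf7; h7: attacked by Rf7; g8: attacked by Ne7.
White has no legal moves → checkmate.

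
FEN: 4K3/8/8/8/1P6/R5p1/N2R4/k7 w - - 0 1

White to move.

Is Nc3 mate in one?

yes

After Nc3: black king on a1; in check: yes, from the white rook on a3.
King squares — b1: attacked by Nc3; a2: attacked by Rd2; b2: attacked by Rd2.
Black has no legal moves → checkmate.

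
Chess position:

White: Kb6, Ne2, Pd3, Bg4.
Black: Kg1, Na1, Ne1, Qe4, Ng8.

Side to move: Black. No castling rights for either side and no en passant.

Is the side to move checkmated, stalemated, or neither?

neither

Black to move; black king on g1.
In check: yes, from the white knight on e2.
King squares — f1: available; h1: available; f2: available; g2: available; h2: available.
Legal moves for Black: Kh2, Kg2, Kf2, Kh1, Kf1, Qxe2.
Black is in check but has 6 legal moves → neither.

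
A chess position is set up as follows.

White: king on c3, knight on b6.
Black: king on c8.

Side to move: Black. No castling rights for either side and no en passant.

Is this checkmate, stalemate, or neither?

neither

Black to move; black king on c8.
In check: yes, from the white knight on b6.
King squares — b7: available; c7: available; d7: attacked by Nb6; b8: available; d8: available.
Legal moves for Black: Kd8, Kb8, Kc7, Kb7.
Black is in check but has 4 legal moves → neither.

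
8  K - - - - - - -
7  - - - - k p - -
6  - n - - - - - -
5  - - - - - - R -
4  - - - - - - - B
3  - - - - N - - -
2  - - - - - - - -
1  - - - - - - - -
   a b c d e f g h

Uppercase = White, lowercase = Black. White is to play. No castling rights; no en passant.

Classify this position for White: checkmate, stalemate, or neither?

White to move; white king on a8.
In check: yes, from the black knight on b6.
Legal moves for White: Kb8, Kb7, Ka7.
White is in check but has 3 legal moves → neither.

neither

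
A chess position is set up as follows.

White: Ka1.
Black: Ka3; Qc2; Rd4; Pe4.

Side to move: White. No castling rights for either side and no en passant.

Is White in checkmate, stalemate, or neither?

stalemate

White to move; white king on a1.
In check: no.
King squares — b1: attacked by Qc2; a2: attacked by Qc2; b2: attacked by Qc2.
Legal moves for White: none.
Not in check and no legal moves → stalemate.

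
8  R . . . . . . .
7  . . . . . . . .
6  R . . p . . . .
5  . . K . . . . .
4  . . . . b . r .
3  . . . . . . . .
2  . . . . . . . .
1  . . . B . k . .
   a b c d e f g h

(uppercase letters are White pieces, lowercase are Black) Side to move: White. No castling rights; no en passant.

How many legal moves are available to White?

7

White to move; king on c5.
In check: yes, from the black pawn on d6.
Legal moves: Kxd6, Kb6, Kb5, Kd4, Kc4, Kb4, Rxd6.
Count: 7.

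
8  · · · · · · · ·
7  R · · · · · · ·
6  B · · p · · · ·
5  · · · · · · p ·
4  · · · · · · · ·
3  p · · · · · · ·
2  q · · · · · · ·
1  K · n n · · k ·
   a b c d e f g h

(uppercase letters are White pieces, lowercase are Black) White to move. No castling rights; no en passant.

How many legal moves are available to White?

0

White to move; king on a1.
In check: yes, from the black queen on a2.
Legal moves: none.
Count: 0.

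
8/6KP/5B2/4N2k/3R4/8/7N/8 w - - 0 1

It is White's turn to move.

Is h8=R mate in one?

yes

After h8=R: black king on h5; in check: yes, from the white rook on h8.
King squares — g4: attacked by Nh2; h4: attacked by Rd4; g5: attacked by Bf6; g6: attacked by Ne5; h6: attacked by Kg7.
Black has no legal moves → checkmate.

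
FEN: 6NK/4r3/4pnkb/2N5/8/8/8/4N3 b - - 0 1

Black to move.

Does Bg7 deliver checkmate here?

After Bg7: white king on h8; in check: yes, from the black bishop on g7.
King squares — g7: attacked by Kg6; h7: attacked by Nf6; g8: own knight.
White has no legal moves → checkmate.

yes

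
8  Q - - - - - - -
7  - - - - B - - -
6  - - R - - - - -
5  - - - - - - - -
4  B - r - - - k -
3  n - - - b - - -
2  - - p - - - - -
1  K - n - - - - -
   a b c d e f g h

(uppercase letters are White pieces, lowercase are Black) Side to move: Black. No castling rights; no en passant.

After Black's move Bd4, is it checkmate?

yes

After Bd4: white king on a1; in check: yes, from the black bishop on d4.
King squares — b1: attacked by Pc2; a2: attacked by Nc1; b2: attacked by Bd4.
White has no legal moves → checkmate.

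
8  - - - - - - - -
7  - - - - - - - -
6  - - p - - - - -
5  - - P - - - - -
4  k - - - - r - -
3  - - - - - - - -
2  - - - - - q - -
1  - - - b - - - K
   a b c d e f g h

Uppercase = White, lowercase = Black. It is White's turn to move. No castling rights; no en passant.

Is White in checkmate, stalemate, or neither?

stalemate

White to move; white king on h1.
In check: no.
King squares — g1: attacked by Qf2; g2: attacked by Qf2; h2: attacked by Qf2.
Legal moves for White: none.
Not in check and no legal moves → stalemate.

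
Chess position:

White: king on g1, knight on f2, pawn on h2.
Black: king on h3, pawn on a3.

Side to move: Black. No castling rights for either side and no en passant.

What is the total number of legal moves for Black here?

1

Black to move; king on h3.
In check: yes, from the white knight on f2.
Legal moves: Kh4.
Count: 1.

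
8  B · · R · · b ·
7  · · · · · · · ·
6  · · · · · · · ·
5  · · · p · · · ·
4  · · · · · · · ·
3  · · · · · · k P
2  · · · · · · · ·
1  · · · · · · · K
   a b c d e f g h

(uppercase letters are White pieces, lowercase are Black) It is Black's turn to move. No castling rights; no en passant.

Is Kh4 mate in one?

After Kh4: white king on h1; in check: no.
White is not in check, so this cannot be checkmate.

no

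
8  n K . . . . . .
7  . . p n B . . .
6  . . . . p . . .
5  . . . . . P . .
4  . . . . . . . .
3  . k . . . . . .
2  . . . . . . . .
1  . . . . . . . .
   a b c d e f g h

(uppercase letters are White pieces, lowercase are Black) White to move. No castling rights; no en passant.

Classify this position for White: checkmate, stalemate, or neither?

White to move; white king on b8.
In check: yes, from the black knight on d7.
Legal moves for White: Kc8, Kxa8, Kb7, Ka7.
White is in check but has 4 legal moves → neither.

neither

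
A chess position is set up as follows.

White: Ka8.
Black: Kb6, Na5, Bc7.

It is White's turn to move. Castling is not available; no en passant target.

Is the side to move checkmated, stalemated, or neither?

stalemate

White to move; white king on a8.
In check: no.
King squares — a7: attacked by Kb6; b7: attacked by Na5; b8: attacked by Bc7.
Legal moves for White: none.
Not in check and no legal moves → stalemate.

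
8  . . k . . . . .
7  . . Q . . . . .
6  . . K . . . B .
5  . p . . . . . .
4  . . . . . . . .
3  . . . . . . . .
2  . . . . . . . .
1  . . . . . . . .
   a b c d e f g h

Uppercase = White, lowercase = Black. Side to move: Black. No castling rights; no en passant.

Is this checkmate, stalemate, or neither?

Black to move; black king on c8.
In check: yes, from the white queen on c7.
King squares — b7: attacked by Kc6; c7: attacked by Kc6; d7: attacked by Kc6; b8: attacked by Qc7; d8: attacked by Qc7.
Legal moves for Black: none.
In check with no legal moves → checkmate.

checkmate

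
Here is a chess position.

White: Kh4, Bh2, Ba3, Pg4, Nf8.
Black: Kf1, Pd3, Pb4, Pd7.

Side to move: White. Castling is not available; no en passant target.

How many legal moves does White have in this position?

19

White to move; king on h4.
In check: no.
Legal moves: Nh7, Nxd7, Ng6, Ne6, Kh5, Kg5, Kh3, Kg3, Bxb4, Bb2, Bc1, Bb8, Bc7, Bd6, Be5, Bf4, Bg3, Bg1, g5.
Count: 19.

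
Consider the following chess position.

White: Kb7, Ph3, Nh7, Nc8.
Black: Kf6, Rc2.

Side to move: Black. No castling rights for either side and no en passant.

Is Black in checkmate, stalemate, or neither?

Black to move; black king on f6.
In check: yes, from the white knight on h7.
Legal moves for Black: Kg7, Kf7, Kg6, Ke6, Kf5, Ke5.
Black is in check but has 6 legal moves → neither.

neither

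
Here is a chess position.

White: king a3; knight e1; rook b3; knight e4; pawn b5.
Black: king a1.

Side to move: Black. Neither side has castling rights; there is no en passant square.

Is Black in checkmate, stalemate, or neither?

stalemate

Black to move; black king on a1.
In check: no.
King squares — b1: attacked by Rb3; a2: attacked by Ka3; b2: attacked by Ka3.
Legal moves for Black: none.
Not in check and no legal moves → stalemate.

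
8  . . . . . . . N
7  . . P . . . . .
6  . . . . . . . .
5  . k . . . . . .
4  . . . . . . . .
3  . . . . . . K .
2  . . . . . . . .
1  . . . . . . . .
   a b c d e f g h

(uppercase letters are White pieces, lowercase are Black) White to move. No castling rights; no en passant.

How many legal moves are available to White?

14

White to move; king on g3.
In check: no.
Legal moves: Nf7, Ng6, Kh4, Kg4, Kf4, Kh3, Kf3, Kh2, Kg2, Kf2, c8=Q, c8=R, c8=B, c8=N.
Count: 14.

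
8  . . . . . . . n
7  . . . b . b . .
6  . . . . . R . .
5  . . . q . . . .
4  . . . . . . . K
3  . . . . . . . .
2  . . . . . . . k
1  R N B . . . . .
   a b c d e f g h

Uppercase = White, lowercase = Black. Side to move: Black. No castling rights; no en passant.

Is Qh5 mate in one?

yes

After Qh5: white king on h4; in check: yes, from the black queen on h5.
King squares — g3: attacked by Kh2; h3: attacked by Kh2; g4: attacked by Qh5; g5: attacked by Qh5; h5: attacked by Bf7.
White has no legal moves → checkmate.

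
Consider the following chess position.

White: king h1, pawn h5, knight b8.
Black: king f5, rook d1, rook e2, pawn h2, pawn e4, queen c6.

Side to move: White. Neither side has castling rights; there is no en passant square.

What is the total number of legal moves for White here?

White to move; king on h1.
In check: yes, from the black rook on d1.
Legal moves: none.
Count: 0.

0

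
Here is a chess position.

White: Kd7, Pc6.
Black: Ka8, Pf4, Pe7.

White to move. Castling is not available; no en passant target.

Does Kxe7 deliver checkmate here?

After Kxe7: black king on a8; in check: no.
Black is not in check, so this cannot be checkmate.

no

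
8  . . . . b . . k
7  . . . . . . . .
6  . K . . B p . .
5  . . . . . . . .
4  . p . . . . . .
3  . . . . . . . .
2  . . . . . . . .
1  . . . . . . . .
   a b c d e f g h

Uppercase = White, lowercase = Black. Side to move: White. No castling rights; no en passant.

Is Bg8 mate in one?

no

After Bg8: black king on h8; in check: no.
Black is not in check, so this cannot be checkmate.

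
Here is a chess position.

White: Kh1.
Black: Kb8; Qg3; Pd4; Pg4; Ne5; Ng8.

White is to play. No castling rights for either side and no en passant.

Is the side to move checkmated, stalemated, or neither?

stalemate

White to move; white king on h1.
In check: no.
King squares — g1: attacked by Qg3; g2: attacked by Qg3; h2: attacked by Qg3.
Legal moves for White: none.
Not in check and no legal moves → stalemate.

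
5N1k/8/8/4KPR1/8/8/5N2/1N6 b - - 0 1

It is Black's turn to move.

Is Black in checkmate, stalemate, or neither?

stalemate

Black to move; black king on h8.
In check: no.
King squares — g7: attacked by Rg5; h7: attacked by Nf8; g8: attacked by Rg5.
Legal moves for Black: none.
Not in check and no legal moves → stalemate.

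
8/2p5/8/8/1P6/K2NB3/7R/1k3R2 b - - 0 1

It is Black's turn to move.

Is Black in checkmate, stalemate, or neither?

Black to move; black king on b1.
In check: yes, from the white rook on f1.
King squares — a1: attacked by Rf1; c1: attacked by Rf1; a2: attacked by Rh2; b2: attacked by Rh2; c2: attacked by Rh2.
Legal moves for Black: none.
In check with no legal moves → checkmate.

checkmate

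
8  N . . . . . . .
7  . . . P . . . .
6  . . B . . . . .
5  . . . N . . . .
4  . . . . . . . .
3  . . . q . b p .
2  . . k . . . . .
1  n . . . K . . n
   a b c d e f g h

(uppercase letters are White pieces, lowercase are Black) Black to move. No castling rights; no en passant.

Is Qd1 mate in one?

yes

After Qd1: white king on e1; in check: yes, from the black queen on d1.
King squares — d1: attacked by Kc2; f1: attacked by Qd1; d2: attacked by Qd1; e2: attacked by Qd1; f2: attacked by Nh1.
White has no legal moves → checkmate.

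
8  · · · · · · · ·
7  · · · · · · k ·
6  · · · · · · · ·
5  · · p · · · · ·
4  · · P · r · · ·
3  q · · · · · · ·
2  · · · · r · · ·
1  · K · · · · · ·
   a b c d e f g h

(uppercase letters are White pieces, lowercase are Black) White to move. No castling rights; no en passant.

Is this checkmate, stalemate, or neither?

White to move; white king on b1.
In check: no.
King squares — a1: attacked by Qa3; c1: attacked by Qa3; a2: attacked by Re2; b2: attacked by Re2; c2: attacked by Re2.
Legal moves for White: none.
Not in check and no legal moves → stalemate.

stalemate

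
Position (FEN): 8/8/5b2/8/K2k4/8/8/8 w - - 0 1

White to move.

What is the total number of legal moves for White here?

White to move; king on a4.
In check: no.
Legal moves: Kb5, Ka5, Kb4, Kb3, Ka3.
Count: 5.

5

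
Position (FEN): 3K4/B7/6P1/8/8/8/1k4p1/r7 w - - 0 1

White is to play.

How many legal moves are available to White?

White to move; king on d8.
In check: no.
Legal moves: Ke8, Kc8, Ke7, Kd7, Kc7, Bb8, Bb6, Bc5, Bd4+, Be3, Bf2, Bg1, g7.
Count: 13.

13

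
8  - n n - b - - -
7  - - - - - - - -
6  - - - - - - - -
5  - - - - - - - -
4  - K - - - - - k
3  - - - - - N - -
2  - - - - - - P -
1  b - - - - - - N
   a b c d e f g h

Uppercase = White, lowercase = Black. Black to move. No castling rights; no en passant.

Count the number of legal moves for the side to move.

Black to move; king on h4.
In check: yes, from the white knight on f3.
Legal moves: Kh5, Kg4.
Count: 2.

2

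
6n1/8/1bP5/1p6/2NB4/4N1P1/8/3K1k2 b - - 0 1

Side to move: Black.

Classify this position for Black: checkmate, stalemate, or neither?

neither

Black to move; black king on f1.
In check: yes, from the white knight on e3.
King squares — e1: attacked by Kd1; g1: available; e2: attacked by Kd1; f2: available; g2: attacked by Ne3.
Legal moves for Black: Kf2, Kg1.
Black is in check but has 2 legal moves → neither.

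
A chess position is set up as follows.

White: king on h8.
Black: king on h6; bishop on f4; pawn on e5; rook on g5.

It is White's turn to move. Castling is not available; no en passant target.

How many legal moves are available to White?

White to move; king on h8.
In check: no.
Legal moves: none.
Count: 0.

0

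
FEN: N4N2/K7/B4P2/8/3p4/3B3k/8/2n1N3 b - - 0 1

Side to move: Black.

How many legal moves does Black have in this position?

8

Black to move; king on h3.
In check: no.
Legal moves: Kh4, Kg4, Kg3, Kh2, Nxd3, Nb3, Ne2, Na2.
Count: 8.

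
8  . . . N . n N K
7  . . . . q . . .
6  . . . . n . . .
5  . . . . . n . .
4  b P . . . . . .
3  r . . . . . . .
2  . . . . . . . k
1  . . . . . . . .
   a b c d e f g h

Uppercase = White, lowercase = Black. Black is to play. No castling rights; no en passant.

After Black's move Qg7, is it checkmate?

After Qg7: white king on h8; in check: yes, from the black queen on g7.
King squares — g7: attacked by Nf5; h7: attacked by Qg7; g8: own knight.
White has no legal moves → checkmate.

yes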